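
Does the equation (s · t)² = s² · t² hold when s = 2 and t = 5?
Holds

Substituting s = 2, t = 5:

LHS = (2 · 5)² = 100
RHS = 2² · 5² = 100

LHS = RHS, so the equation holds at this point.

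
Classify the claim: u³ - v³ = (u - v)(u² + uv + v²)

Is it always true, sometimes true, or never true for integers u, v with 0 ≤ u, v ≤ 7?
Always true

The identity holds for every pair in the range. For instance at (u, v) = (0, 3): both sides equal -27.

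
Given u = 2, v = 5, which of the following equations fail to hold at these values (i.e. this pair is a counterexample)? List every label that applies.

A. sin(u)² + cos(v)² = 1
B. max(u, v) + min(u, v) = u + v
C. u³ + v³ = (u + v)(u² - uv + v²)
Evaluating each claim at the given values:
A. LHS = cos(5)² + sin(2)² ≈ 0.9073, RHS = 1 → fails here (LHS ≠ RHS)
B. LHS = 7, RHS = 7 → holds here (LHS = RHS)
C. LHS = 133, RHS = 133 → holds here (LHS = RHS)

Answer: A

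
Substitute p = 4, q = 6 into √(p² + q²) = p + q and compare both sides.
LHS = √(4² + 6²) = 2·√(13) ≈ 7.211
RHS = 4 + 6 = 10

LHS ≠ RHS (they differ by about 2.789), so the equation does not hold here.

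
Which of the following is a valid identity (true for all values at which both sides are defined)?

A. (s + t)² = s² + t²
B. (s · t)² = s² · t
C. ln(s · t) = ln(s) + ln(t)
A: fails at (5, 5) — LHS = 100, RHS = 50.
B: fails at (1, 3) — LHS = 9, RHS = 3.
C: holds — e.g. at (4, 6), both sides equal ln(24) ≈ 3.178.

Answer: C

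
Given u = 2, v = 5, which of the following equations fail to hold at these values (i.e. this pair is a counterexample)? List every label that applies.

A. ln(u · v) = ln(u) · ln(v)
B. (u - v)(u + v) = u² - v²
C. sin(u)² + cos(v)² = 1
A, C

Evaluating each claim at the given values:
A. LHS = ln(10) ≈ 2.303, RHS = ln(2)·ln(5) ≈ 1.116 → fails here (LHS ≠ RHS)
B. LHS = -21, RHS = -21 → holds here (LHS = RHS)
C. LHS = cos(5)² + sin(2)² ≈ 0.9073, RHS = 1 → fails here (LHS ≠ RHS)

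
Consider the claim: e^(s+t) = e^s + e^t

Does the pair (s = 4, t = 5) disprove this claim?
Substituting s = 4, t = 5:
LHS = e^(4+5) = e^9 ≈ 8103
RHS = e^4 + e^5 ≈ 203

Since LHS ≠ RHS, this pair disproves the claim.

Answer: Yes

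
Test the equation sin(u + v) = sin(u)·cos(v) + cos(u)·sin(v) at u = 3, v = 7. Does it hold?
Holds

Substituting u = 3, v = 7:

LHS = sin(3 + 7) = sin(10) ≈ -0.544
RHS = sin(3)·cos(7) + cos(3)·sin(7) = sin(7)·cos(3) + sin(3)·cos(7) ≈ -0.544

LHS = RHS, so the equation holds at this point.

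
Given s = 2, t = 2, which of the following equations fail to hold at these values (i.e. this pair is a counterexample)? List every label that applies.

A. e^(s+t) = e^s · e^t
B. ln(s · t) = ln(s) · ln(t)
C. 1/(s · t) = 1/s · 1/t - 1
B, C

Evaluating each claim at the given values:
A. LHS = e^4 ≈ 54.6, RHS = e^4 ≈ 54.6 → holds here (LHS = RHS)
B. LHS = ln(4) ≈ 1.386, RHS = ln(2)² ≈ 0.4805 → fails here (LHS ≠ RHS)
C. LHS = 1/4, RHS = -3/4 → fails here (LHS ≠ RHS)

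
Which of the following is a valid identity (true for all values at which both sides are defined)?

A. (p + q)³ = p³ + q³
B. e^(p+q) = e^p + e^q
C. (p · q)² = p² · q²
C

A: fails at (3, 3) — LHS = 216, RHS = 54.
B: fails at (0, 1) — LHS = e ≈ 2.718, RHS = 1 + e ≈ 3.718.
C: holds — e.g. at (1, 3), both sides equal 9.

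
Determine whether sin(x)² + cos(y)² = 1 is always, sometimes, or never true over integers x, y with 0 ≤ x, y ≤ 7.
Sometimes true

It holds at (x, y) = (2, 2) (both sides equal 1), but fails at (x, y) = (5, 4) (LHS = cos(4)² + sin(5)² ≈ 1.347, RHS = 1).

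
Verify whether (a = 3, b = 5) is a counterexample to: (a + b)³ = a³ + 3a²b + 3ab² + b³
No

Substituting a = 3, b = 5:
LHS = (3 + 5)³ = 512
RHS = 3³ + 3·3²·5 + 3·3·5² + 5³ = 512

The sides agree, so this pair does not disprove the claim.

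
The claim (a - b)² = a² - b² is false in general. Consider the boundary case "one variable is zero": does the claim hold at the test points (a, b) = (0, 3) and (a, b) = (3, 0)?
Only at (3, 0)

At (0, 3): LHS = 9 ≠ RHS = -9
At (3, 0): LHS = 9, RHS = 9 → equal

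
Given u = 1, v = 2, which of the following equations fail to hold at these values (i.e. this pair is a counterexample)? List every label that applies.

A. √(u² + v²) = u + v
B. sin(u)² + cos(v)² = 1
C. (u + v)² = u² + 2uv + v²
A, B

Evaluating each claim at the given values:
A. LHS = √(5) ≈ 2.236, RHS = 3 → fails here (LHS ≠ RHS)
B. LHS = cos(2)² + sin(1)² ≈ 0.8813, RHS = 1 → fails here (LHS ≠ RHS)
C. LHS = 9, RHS = 9 → holds here (LHS = RHS)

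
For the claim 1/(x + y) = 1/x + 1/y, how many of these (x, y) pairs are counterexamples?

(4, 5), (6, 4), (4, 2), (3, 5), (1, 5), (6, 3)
Testing each pair:
(4, 5): LHS = 1/9, RHS = 9/20 → counterexample
(6, 4): LHS = 1/10, RHS = 5/12 → counterexample
(4, 2): LHS = 1/6, RHS = 3/4 → counterexample
(3, 5): LHS = 1/8, RHS = 8/15 → counterexample
(1, 5): LHS = 1/6, RHS = 6/5 → counterexample
(6, 3): LHS = 1/9, RHS = 1/2 → counterexample

That makes 6 counterexamples.

Answer: 6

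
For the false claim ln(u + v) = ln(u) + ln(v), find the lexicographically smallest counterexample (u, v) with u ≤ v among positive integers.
Substituting (1, 1) into the claim:
LHS = ln(1 + 1) = ln(2) ≈ 0.6931
RHS = ln(1) + ln(1) = 0

Since LHS ≠ RHS, this pair disproves the claim, and no lexicographically smaller pair (u ≤ v, positive integers) does.

For instance (7, 8) is also a counterexample (LHS = ln(15) ≈ 2.708, RHS = ln(7) + ln(8) ≈ 4.025), but it's lexicographically larger.

Answer: (u, v) = (1, 1)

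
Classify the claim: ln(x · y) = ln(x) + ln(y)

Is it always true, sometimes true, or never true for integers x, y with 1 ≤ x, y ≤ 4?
Always true

The identity holds for every pair in the range. For instance at (x, y) = (1, 2): both sides equal ln(2) ≈ 0.6931.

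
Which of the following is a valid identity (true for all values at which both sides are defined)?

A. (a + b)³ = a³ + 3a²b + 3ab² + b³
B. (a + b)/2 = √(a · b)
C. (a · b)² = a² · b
A

A: holds — e.g. at (0, 1), both sides equal 1.
B: fails at (0, 1) — LHS = 1/2, RHS = 0.
C: fails at (2, 5) — LHS = 100, RHS = 20.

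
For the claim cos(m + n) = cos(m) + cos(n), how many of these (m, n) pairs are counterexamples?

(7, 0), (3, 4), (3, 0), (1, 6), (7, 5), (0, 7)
6

Testing each pair:
(7, 0): LHS = cos(7) ≈ 0.7539, RHS = cos(7) + 1 ≈ 1.754 → counterexample
(3, 4): LHS = cos(7) ≈ 0.7539, RHS = cos(3) + cos(4) ≈ -1.644 → counterexample
(3, 0): LHS = cos(3) ≈ -0.99, RHS = cos(3) + 1 ≈ 0.01001 → counterexample
(1, 6): LHS = cos(7) ≈ 0.7539, RHS = cos(1) + cos(6) ≈ 1.5 → counterexample
(7, 5): LHS = cos(12) ≈ 0.8439, RHS = cos(5) + cos(7) ≈ 1.038 → counterexample
(0, 7): LHS = cos(7) ≈ 0.7539, RHS = cos(7) + 1 ≈ 1.754 → counterexample

That makes 6 counterexamples.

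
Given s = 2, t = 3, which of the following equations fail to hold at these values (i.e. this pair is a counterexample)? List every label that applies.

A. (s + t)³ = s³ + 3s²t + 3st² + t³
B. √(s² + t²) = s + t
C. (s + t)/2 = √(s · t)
Evaluating each claim at the given values:
A. LHS = 125, RHS = 125 → holds here (LHS = RHS)
B. LHS = √(13) ≈ 3.606, RHS = 5 → fails here (LHS ≠ RHS)
C. LHS = 5/2, RHS = √(6) ≈ 2.449 → fails here (LHS ≠ RHS)

Answer: B, C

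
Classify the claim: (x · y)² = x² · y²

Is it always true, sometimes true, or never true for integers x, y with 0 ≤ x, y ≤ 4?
Always true

The identity holds for every pair in the range. For instance at (x, y) = (4, 4): both sides equal 256.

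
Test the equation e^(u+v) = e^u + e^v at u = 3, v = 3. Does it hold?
Fails

Substituting u = 3, v = 3:

LHS = e^(3+3) = e^6 ≈ 403.4
RHS = e^3 + e^3 = 2·e^3 ≈ 40.17

LHS ≠ RHS, so the equation does not hold at this point.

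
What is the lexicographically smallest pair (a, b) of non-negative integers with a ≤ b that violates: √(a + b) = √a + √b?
At (0, 0): both sides equal 0, so it holds there.
At (0, 5): both sides equal √(5) ≈ 2.236, so it holds there.

Substituting (1, 1) into the claim:
LHS = √(1 + 1) = √(2) ≈ 1.414
RHS = √1 + √1 = 2

Since LHS ≠ RHS, this pair disproves the claim, and no lexicographically smaller pair (a ≤ b, non-negative integers) does.

For instance (2, 3) is also a counterexample (LHS = √(5) ≈ 2.236, RHS = √(2) + √(3) ≈ 3.146), but it's lexicographically larger.

Answer: (a, b) = (1, 1)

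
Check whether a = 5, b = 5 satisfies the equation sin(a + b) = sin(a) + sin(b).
Fails

Substituting a = 5, b = 5:

LHS = sin(5 + 5) = sin(10) ≈ -0.544
RHS = sin(5) + sin(5) = 2·sin(5) ≈ -1.918

LHS ≠ RHS, so the equation does not hold at this point.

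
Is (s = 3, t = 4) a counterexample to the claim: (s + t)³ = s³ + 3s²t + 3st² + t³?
Substituting s = 3, t = 4:
LHS = (3 + 4)³ = 343
RHS = 3³ + 3·3²·4 + 3·3·4² + 4³ = 343

The sides agree, so this pair does not disprove the claim.

Answer: No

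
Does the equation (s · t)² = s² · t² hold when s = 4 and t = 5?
Holds

Substituting s = 4, t = 5:

LHS = (4 · 5)² = 400
RHS = 4² · 5² = 400

LHS = RHS, so the equation holds at this point.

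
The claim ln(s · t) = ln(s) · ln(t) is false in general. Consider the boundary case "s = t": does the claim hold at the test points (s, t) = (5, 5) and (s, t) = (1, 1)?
At (5, 5): LHS = ln(25) ≈ 3.219 ≠ RHS = ln(5)² ≈ 2.59
At (1, 1): LHS = 0, RHS = 0 → equal

Answer: Only at (1, 1)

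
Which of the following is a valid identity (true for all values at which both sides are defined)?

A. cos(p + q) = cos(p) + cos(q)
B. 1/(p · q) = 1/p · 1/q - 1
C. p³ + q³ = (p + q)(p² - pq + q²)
C

A: fails at (2, 7) — LHS = cos(9) ≈ -0.9111, RHS = cos(2) + cos(7) ≈ 0.3378.
B: fails at (3, 5) — LHS = 1/15, RHS = -14/15.
C: holds — e.g. at (2, 3), both sides equal 35.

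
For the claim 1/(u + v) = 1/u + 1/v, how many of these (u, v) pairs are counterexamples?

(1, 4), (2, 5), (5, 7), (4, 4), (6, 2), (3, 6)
6

Testing each pair:
(1, 4): LHS = 1/5, RHS = 5/4 → counterexample
(2, 5): LHS = 1/7, RHS = 7/10 → counterexample
(5, 7): LHS = 1/12, RHS = 12/35 → counterexample
(4, 4): LHS = 1/8, RHS = 1/2 → counterexample
(6, 2): LHS = 1/8, RHS = 2/3 → counterexample
(3, 6): LHS = 1/9, RHS = 1/2 → counterexample

That makes 6 counterexamples.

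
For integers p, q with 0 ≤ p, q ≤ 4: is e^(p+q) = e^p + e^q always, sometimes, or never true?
Never true

The claim fails for every pair in the range. For instance at (p, q) = (0, 0): LHS = 1, RHS = 2.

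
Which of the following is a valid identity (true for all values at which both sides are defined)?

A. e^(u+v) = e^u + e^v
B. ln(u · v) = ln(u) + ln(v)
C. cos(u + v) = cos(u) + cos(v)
B

A: fails at (6, 7) — LHS = e^13 ≈ 442413.4, RHS = e^6 + e^7 ≈ 1500.
B: holds — e.g. at (5, 5), both sides equal ln(25) ≈ 3.219.
C: fails at (3, 5) — LHS = cos(8) ≈ -0.1455, RHS = cos(3) + cos(5) ≈ -0.7063.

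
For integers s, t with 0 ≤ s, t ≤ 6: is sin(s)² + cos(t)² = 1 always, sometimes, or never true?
Sometimes true

It holds at (s, t) = (1, 1) (both sides equal 1), but fails at (s, t) = (3, 1) (LHS = sin(3)² + cos(1)² ≈ 0.3118, RHS = 1).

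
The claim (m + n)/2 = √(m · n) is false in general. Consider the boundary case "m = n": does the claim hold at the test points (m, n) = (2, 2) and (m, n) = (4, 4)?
At (2, 2): LHS = 2, RHS = 2 → equal
At (4, 4): LHS = 4, RHS = 4 → equal

So the claim does hold at both of these boundary points, even though it is not an identity.

Answer: Yes, holds at both test points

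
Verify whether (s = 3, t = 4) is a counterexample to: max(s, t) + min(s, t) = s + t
Substituting s = 3, t = 4:
LHS = max(3, 4) + min(3, 4) = 7
RHS = 3 + 4 = 7

The sides agree, so this pair does not disprove the claim.

Answer: No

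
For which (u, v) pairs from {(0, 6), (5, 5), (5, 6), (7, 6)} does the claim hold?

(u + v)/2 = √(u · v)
(5, 5)

Testing each pair:
(0, 6): LHS = 3, RHS = 0 → fails
(5, 5): LHS = 5, RHS = 5 → holds
(5, 6): LHS = 11/2, RHS = √(30) ≈ 5.477 → fails
(7, 6): LHS = 13/2, RHS = √(42) ≈ 6.481 → fails

1 of 4 pairs satisfies the claim.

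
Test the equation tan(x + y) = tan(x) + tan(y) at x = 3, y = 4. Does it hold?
Fails

Substituting x = 3, y = 4:

LHS = tan(3 + 4) = tan(7) ≈ 0.8714
RHS = tan(3) + tan(4) ≈ 1.015

LHS ≠ RHS, so the equation does not hold at this point.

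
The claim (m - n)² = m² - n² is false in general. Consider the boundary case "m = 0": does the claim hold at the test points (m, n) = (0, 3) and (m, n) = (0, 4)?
At (0, 3): LHS = 9 ≠ RHS = -9
At (0, 4): LHS = 16 ≠ RHS = -16

Answer: No, fails at both test points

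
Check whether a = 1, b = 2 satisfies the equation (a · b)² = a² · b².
Holds

Substituting a = 1, b = 2:

LHS = (1 · 2)² = 4
RHS = 1² · 2² = 4

LHS = RHS, so the equation holds at this point.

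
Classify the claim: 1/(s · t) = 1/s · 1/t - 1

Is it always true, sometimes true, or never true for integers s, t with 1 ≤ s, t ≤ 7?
Never true

The claim fails for every pair in the range. For instance at (s, t) = (3, 4): LHS = 1/12, RHS = -11/12.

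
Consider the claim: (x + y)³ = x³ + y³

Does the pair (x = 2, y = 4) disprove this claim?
Substituting x = 2, y = 4:
LHS = (2 + 4)³ = 216
RHS = 2³ + 4³ = 72

Since LHS ≠ RHS, this pair disproves the claim.

Answer: Yes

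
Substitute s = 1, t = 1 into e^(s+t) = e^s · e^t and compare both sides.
LHS = e^(1+1) = e^2 ≈ 7.389
RHS = e^1 · e^1 = e^2 ≈ 7.389

LHS = RHS: the two sides agree.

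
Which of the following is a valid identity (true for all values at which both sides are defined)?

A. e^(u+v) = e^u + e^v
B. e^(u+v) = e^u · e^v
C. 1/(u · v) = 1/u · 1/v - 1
A: fails at (5, 5) — LHS = e^10 ≈ 22026.5, RHS = 2·e^5 ≈ 296.8.
B: holds — e.g. at (5, 5), both sides equal e^10 ≈ 22026.5.
C: fails at (2, 2) — LHS = 1/4, RHS = -3/4.

Answer: B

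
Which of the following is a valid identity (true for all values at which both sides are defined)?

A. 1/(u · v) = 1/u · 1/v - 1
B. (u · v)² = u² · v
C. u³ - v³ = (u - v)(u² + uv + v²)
A: fails at (2, 5) — LHS = 1/10, RHS = -9/10.
B: fails at (6, 7) — LHS = 1764, RHS = 252.
C: holds — e.g. at (2, 5), both sides equal -117.

Answer: C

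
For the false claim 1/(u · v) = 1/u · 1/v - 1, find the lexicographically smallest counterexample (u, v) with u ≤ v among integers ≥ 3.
Substituting (3, 3) into the claim:
LHS = 1/(3 · 3) = 1/9
RHS = 1/3 · 1/3 - 1 = -8/9

Since LHS ≠ RHS, this pair disproves the claim, and no lexicographically smaller pair (u ≤ v, integers ≥ 3) does.

For instance (6, 6) is also a counterexample (LHS = 1/36, RHS = -35/36), but it's lexicographically larger.

Answer: (u, v) = (3, 3)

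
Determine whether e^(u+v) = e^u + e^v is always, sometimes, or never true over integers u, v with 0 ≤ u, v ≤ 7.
The claim fails for every pair in the range. For instance at (u, v) = (7, 7): LHS = e^14 ≈ 1202604.3, RHS = 2·e^7 ≈ 2193.

Answer: Never true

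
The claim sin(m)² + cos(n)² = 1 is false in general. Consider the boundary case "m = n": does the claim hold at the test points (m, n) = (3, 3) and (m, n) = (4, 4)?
At (3, 3): LHS = sin(3)² + cos(3)² = 1, RHS = 1 → equal
At (4, 4): LHS = cos(4)² + sin(4)² = 1, RHS = 1 → equal

So the claim does hold at both of these boundary points, even though it is not an identity.

Answer: Yes, holds at both test points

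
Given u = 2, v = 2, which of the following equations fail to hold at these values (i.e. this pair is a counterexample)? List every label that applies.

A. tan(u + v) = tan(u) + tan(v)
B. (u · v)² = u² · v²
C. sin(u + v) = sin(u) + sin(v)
A, C

Evaluating each claim at the given values:
A. LHS = tan(4) ≈ 1.158, RHS = 2·tan(2) ≈ -4.37 → fails here (LHS ≠ RHS)
B. LHS = 16, RHS = 16 → holds here (LHS = RHS)
C. LHS = sin(4) ≈ -0.7568, RHS = 2·sin(2) ≈ 1.819 → fails here (LHS ≠ RHS)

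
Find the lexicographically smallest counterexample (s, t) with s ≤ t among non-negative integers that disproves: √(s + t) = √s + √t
(s, t) = (1, 1)

At (0, 6): both sides equal √(6) ≈ 2.449, so it holds there.
At (0, 7): both sides equal √(7) ≈ 2.646, so it holds there.

Substituting (1, 1) into the claim:
LHS = √(1 + 1) = √(2) ≈ 1.414
RHS = √1 + √1 = 2

Since LHS ≠ RHS, this pair disproves the claim, and no lexicographically smaller pair (s ≤ t, non-negative integers) does.

For instance (3, 6) is also a counterexample (LHS = 3, RHS = √(3) + √(6) ≈ 4.182), but it's lexicographically larger.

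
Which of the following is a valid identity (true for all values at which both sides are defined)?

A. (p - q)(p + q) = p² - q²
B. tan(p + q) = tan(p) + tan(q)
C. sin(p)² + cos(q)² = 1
A

A: holds — e.g. at (1, 5), both sides equal -24.
B: fails at (3, 7) — LHS = tan(10) ≈ 0.6484, RHS = tan(3) + tan(7) ≈ 0.7289.
C: fails at (3, 4) — LHS = sin(3)² + cos(4)² ≈ 0.4472, RHS = 1.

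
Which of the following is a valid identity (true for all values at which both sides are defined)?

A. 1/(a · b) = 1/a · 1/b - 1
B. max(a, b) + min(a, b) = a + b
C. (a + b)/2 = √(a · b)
A: fails at (2, 3) — LHS = 1/6, RHS = -5/6.
B: holds — e.g. at (6, 7), both sides equal 13.
C: fails at (3, 4) — LHS = 7/2, RHS = 2·√(3) ≈ 3.464.

Answer: B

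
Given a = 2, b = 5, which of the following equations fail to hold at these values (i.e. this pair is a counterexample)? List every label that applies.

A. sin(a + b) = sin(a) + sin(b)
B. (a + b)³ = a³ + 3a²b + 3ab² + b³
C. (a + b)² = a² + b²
Evaluating each claim at the given values:
A. LHS = sin(7) ≈ 0.657, RHS = sin(5) + sin(2) ≈ -0.04963 → fails here (LHS ≠ RHS)
B. LHS = 343, RHS = 343 → holds here (LHS = RHS)
C. LHS = 49, RHS = 29 → fails here (LHS ≠ RHS)

Answer: A, C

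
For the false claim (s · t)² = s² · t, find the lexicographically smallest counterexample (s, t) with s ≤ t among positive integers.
(s, t) = (1, 2)

At (1, 1): both sides equal 1, so it holds there.

Substituting (1, 2) into the claim:
LHS = (1 · 2)² = 4
RHS = 1² · 2 = 2

Since LHS ≠ RHS, this pair disproves the claim, and no lexicographically smaller pair (s ≤ t, positive integers) does.

For instance (3, 4) is also a counterexample (LHS = 144, RHS = 36), but it's lexicographically larger.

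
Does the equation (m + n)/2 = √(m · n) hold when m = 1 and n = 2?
Substituting m = 1, n = 2:

LHS = (1 + 2)/2 = 3/2
RHS = √(1 · 2) = √(2) ≈ 1.414

LHS ≠ RHS, so the equation does not hold at this point.

Answer: Fails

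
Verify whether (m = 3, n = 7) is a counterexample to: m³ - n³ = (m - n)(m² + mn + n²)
No

Substituting m = 3, n = 7:
LHS = 3³ - 7³ = -316
RHS = (3 - 7)(3² + 3·7 + 7²) = -316

The sides agree, so this pair does not disprove the claim.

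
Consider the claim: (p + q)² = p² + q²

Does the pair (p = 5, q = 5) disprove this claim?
Substituting p = 5, q = 5:
LHS = (5 + 5)² = 100
RHS = 5² + 5² = 50

Since LHS ≠ RHS, this pair disproves the claim.

Answer: Yes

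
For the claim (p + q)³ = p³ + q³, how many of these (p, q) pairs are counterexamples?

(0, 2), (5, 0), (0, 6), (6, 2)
Testing each pair:
(0, 2): LHS = 8, RHS = 8 → satisfies claim
(5, 0): LHS = 125, RHS = 125 → satisfies claim
(0, 6): LHS = 216, RHS = 216 → satisfies claim
(6, 2): LHS = 512, RHS = 224 → counterexample

That makes 1 counterexample.

Answer: 1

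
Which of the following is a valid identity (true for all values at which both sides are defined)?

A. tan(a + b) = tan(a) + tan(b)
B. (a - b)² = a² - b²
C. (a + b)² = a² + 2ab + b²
A: fails at (1, 4) — LHS = tan(5) ≈ -3.381, RHS = tan(4) + tan(1) ≈ 2.715.
B: fails at (3, 7) — LHS = 16, RHS = -40.
C: holds — e.g. at (4, 4), both sides equal 64.

Answer: C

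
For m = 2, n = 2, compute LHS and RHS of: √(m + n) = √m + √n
LHS = √(2 + 2) = 2
RHS = √2 + √2 = 2·√(2) ≈ 2.828

LHS ≠ RHS (they differ by about 0.8284), so the equation does not hold here.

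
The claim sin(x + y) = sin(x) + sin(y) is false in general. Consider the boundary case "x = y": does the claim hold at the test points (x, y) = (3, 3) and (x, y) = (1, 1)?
At (3, 3): LHS = sin(6) ≈ -0.2794 ≠ RHS = 2·sin(3) ≈ 0.2822
At (1, 1): LHS = sin(2) ≈ 0.9093 ≠ RHS = 2·sin(1) ≈ 1.683

Answer: No, fails at both test points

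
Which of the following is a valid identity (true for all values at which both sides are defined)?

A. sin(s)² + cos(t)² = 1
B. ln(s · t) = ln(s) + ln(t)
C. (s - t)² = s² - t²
B

A: fails at (1, 5) — LHS = cos(5)² + sin(1)² ≈ 0.7885, RHS = 1.
B: holds — e.g. at (2, 4), both sides equal ln(8) ≈ 2.079.
C: fails at (1, 2) — LHS = 1, RHS = -3.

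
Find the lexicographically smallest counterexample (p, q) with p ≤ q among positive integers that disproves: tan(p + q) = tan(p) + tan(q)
(p, q) = (1, 1)

Substituting (1, 1) into the claim:
LHS = tan(1 + 1) = tan(2) ≈ -2.185
RHS = tan(1) + tan(1) = 2·tan(1) ≈ 3.115

Since LHS ≠ RHS, this pair disproves the claim, and no lexicographically smaller pair (p ≤ q, positive integers) does.

For instance (2, 2) is also a counterexample (LHS = tan(4) ≈ 1.158, RHS = 2·tan(2) ≈ -4.37), but it's lexicographically larger.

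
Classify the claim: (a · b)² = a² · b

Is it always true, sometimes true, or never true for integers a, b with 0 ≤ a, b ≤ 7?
It holds at (a, b) = (0, 2) (both sides equal 0), but fails at (a, b) = (3, 4) (LHS = 144, RHS = 36).

Answer: Sometimes true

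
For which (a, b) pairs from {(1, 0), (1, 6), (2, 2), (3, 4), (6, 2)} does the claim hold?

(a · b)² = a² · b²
Testing each pair:
(1, 0): LHS = 0, RHS = 0 → holds
(1, 6): LHS = 36, RHS = 36 → holds
(2, 2): LHS = 16, RHS = 16 → holds
(3, 4): LHS = 144, RHS = 144 → holds
(6, 2): LHS = 144, RHS = 144 → holds

Every pair satisfies the claim.

Answer: All pairs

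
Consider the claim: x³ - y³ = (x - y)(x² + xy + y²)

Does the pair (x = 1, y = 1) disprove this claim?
Substituting x = 1, y = 1:
LHS = 1³ - 1³ = 0
RHS = (1 - 1)(1² + 1·1 + 1²) = 0

The sides agree, so this pair does not disprove the claim.

Answer: No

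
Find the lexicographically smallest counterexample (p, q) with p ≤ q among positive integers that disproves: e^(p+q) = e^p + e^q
Substituting (1, 1) into the claim:
LHS = e^(1+1) = e^2 ≈ 7.389
RHS = e^1 + e^1 = 2·e ≈ 5.437

Since LHS ≠ RHS, this pair disproves the claim, and no lexicographically smaller pair (p ≤ q, positive integers) does.

For instance (5, 5) is also a counterexample (LHS = e^10 ≈ 22026.5, RHS = 2·e^5 ≈ 296.8), but it's lexicographically larger.

Answer: (p, q) = (1, 1)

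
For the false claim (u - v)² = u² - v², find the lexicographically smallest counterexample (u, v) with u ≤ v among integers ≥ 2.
(u, v) = (2, 3)

Substituting (2, 3) into the claim:
LHS = (2 - 3)² = 1
RHS = 2² - 3² = -5

Since LHS ≠ RHS, this pair disproves the claim, and no lexicographically smaller pair (u ≤ v, integers ≥ 2) does.

For instance (2, 5) is also a counterexample (LHS = 9, RHS = -21), but it's lexicographically larger.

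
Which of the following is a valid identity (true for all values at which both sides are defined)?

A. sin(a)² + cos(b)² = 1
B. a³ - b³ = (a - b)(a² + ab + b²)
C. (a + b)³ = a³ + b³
A: fails at (4, 5) — LHS = cos(5)² + sin(4)² ≈ 0.6532, RHS = 1.
B: holds — e.g. at (1, 5), both sides equal -124.
C: fails at (2, 2) — LHS = 64, RHS = 16.

Answer: B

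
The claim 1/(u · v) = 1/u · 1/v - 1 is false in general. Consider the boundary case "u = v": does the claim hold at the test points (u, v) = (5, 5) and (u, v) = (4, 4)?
At (5, 5): LHS = 1/25 ≠ RHS = -24/25
At (4, 4): LHS = 1/16 ≠ RHS = -15/16

Answer: No, fails at both test points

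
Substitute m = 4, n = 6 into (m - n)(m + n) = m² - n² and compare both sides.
LHS = (4 - 6)(4 + 6) = -20
RHS = 4² - 6² = -20

LHS = RHS: the two sides agree.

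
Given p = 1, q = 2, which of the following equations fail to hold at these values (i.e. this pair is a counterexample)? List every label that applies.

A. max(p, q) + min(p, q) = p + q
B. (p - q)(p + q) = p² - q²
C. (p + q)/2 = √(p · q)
Evaluating each claim at the given values:
A. LHS = 3, RHS = 3 → holds here (LHS = RHS)
B. LHS = -3, RHS = -3 → holds here (LHS = RHS)
C. LHS = 3/2, RHS = √(2) ≈ 1.414 → fails here (LHS ≠ RHS)

Answer: C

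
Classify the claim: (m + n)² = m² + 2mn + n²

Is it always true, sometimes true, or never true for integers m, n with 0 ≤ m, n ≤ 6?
Always true

The identity holds for every pair in the range. For instance at (m, n) = (6, 3): both sides equal 81.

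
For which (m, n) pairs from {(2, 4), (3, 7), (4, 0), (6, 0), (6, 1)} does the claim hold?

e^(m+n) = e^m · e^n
Testing each pair:
(2, 4): LHS = e^6 ≈ 403.4, RHS = e^6 ≈ 403.4 → holds
(3, 7): LHS = e^10 ≈ 22026.5, RHS = e^10 ≈ 22026.5 → holds
(4, 0): LHS = e^4 ≈ 54.6, RHS = e^4 ≈ 54.6 → holds
(6, 0): LHS = e^6 ≈ 403.4, RHS = e^6 ≈ 403.4 → holds
(6, 1): LHS = e^7 ≈ 1097, RHS = e^7 ≈ 1097 → holds

Every pair satisfies the claim.

Answer: All pairs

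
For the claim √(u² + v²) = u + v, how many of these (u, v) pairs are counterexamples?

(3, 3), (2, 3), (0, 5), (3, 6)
Testing each pair:
(3, 3): LHS = 3·√(2) ≈ 4.243, RHS = 6 → counterexample
(2, 3): LHS = √(13) ≈ 3.606, RHS = 5 → counterexample
(0, 5): LHS = 5, RHS = 5 → satisfies claim
(3, 6): LHS = 3·√(5) ≈ 6.708, RHS = 9 → counterexample

That makes 3 counterexamples.

Answer: 3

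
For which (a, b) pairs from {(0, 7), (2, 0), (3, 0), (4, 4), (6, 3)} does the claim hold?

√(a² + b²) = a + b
Testing each pair:
(0, 7): LHS = 7, RHS = 7 → holds
(2, 0): LHS = 2, RHS = 2 → holds
(3, 0): LHS = 3, RHS = 3 → holds
(4, 4): LHS = 4·√(2) ≈ 5.657, RHS = 8 → fails
(6, 3): LHS = 3·√(5) ≈ 6.708, RHS = 9 → fails

3 of 5 pairs satisfy the claim.

Answer: (0, 7), (2, 0), (3, 0)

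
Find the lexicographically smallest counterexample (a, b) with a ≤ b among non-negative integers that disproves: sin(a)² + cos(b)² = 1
Substituting (0, 1) into the claim:
LHS = sin(0)² + cos(1)² = cos(1)² ≈ 0.2919
RHS = 1

Since LHS ≠ RHS, this pair disproves the claim, and no lexicographically smaller pair (a ≤ b, non-negative integers) does.

For instance (0, 4) is also a counterexample (LHS = cos(4)² ≈ 0.4272, RHS = 1), but it's lexicographically larger.

Answer: (a, b) = (0, 1)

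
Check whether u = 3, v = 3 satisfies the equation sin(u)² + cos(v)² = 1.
Holds

Substituting u = 3, v = 3:

LHS = sin(3)² + cos(3)² = 1
RHS = 1

LHS = RHS, so the equation holds at this point.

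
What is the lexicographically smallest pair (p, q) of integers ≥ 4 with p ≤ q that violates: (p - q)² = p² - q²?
Substituting (4, 5) into the claim:
LHS = (4 - 5)² = 1
RHS = 4² - 5² = -9

Since LHS ≠ RHS, this pair disproves the claim, and no lexicographically smaller pair (p ≤ q, integers ≥ 4) does.

For instance (8, 10) is also a counterexample (LHS = 4, RHS = -36), but it's lexicographically larger.

Answer: (p, q) = (4, 5)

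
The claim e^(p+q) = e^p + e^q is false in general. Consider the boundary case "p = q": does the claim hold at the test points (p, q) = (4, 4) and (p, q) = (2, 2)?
No, fails at both test points

At (4, 4): LHS = e^8 ≈ 2981 ≠ RHS = 2·e^4 ≈ 109.2
At (2, 2): LHS = e^4 ≈ 54.6 ≠ RHS = 2·e^2 ≈ 14.78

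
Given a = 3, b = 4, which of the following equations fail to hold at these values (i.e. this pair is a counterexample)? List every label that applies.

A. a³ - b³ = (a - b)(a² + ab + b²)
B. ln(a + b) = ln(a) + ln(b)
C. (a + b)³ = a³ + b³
Evaluating each claim at the given values:
A. LHS = -37, RHS = -37 → holds here (LHS = RHS)
B. LHS = ln(7) ≈ 1.946, RHS = ln(3) + ln(4) ≈ 2.485 → fails here (LHS ≠ RHS)
C. LHS = 343, RHS = 91 → fails here (LHS ≠ RHS)

Answer: B, C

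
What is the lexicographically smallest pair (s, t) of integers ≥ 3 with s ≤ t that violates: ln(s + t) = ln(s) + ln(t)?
Substituting (3, 3) into the claim:
LHS = ln(3 + 3) = ln(6) ≈ 1.792
RHS = ln(3) + ln(3) = 2·ln(3) ≈ 2.197

Since LHS ≠ RHS, this pair disproves the claim, and no lexicographically smaller pair (s ≤ t, integers ≥ 3) does.

For instance (4, 6) is also a counterexample (LHS = ln(10) ≈ 2.303, RHS = ln(4) + ln(6) ≈ 3.178), but it's lexicographically larger.

Answer: (s, t) = (3, 3)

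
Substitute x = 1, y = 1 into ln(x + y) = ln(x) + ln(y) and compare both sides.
LHS = ln(1 + 1) = ln(2) ≈ 0.6931
RHS = ln(1) + ln(1) = 0

LHS ≠ RHS (they differ by about 0.6931), so the equation does not hold here.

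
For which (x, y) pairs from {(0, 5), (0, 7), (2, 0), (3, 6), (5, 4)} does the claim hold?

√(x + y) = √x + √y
Testing each pair:
(0, 5): LHS = √(5) ≈ 2.236, RHS = √(5) ≈ 2.236 → holds
(0, 7): LHS = √(7) ≈ 2.646, RHS = √(7) ≈ 2.646 → holds
(2, 0): LHS = √(2) ≈ 1.414, RHS = √(2) ≈ 1.414 → holds
(3, 6): LHS = 3, RHS = √(3) + √(6) ≈ 4.182 → fails
(5, 4): LHS = 3, RHS = 2 + √(5) ≈ 4.236 → fails

3 of 5 pairs satisfy the claim.

Answer: (0, 5), (0, 7), (2, 0)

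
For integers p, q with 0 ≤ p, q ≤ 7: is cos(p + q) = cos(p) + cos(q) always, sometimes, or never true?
Never true

The claim fails for every pair in the range. For instance at (p, q) = (4, 4): LHS = cos(8) ≈ -0.1455, RHS = 2·cos(4) ≈ -1.307.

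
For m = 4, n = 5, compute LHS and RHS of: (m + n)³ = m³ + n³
LHS = (4 + 5)³ = 729
RHS = 4³ + 5³ = 189

LHS ≠ RHS, so the equation does not hold here.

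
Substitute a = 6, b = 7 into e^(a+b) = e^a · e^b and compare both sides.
LHS = e^(6+7) = e^13 ≈ 442413.4
RHS = e^6 · e^7 = e^13 ≈ 442413.4

LHS = RHS: the two sides agree.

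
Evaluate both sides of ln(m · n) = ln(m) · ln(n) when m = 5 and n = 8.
LHS = ln(5 · 8) = ln(40) ≈ 3.689
RHS = ln(5) · ln(8) ≈ 3.347

LHS ≠ RHS (they differ by about 0.3421), so the equation does not hold here.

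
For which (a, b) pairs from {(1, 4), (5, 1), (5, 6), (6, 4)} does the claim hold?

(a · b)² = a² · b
Testing each pair:
(1, 4): LHS = 16, RHS = 4 → fails
(5, 1): LHS = 25, RHS = 25 → holds
(5, 6): LHS = 900, RHS = 150 → fails
(6, 4): LHS = 576, RHS = 144 → fails

1 of 4 pairs satisfies the claim.

Answer: (5, 1)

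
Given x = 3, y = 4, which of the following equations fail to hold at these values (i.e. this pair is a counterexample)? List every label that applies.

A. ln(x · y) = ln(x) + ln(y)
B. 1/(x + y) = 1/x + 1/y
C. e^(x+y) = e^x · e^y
Evaluating each claim at the given values:
A. LHS = ln(12) ≈ 2.485, RHS = ln(3) + ln(4) ≈ 2.485 → holds here (LHS = RHS)
B. LHS = 1/7, RHS = 7/12 → fails here (LHS ≠ RHS)
C. LHS = e^7 ≈ 1097, RHS = e^7 ≈ 1097 → holds here (LHS = RHS)

Answer: B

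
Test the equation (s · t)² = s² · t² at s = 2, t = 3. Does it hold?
Holds

Substituting s = 2, t = 3:

LHS = (2 · 3)² = 36
RHS = 2² · 3² = 36

LHS = RHS, so the equation holds at this point.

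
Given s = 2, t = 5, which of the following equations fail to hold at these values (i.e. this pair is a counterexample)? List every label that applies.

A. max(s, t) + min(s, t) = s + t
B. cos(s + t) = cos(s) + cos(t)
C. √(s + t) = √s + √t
Evaluating each claim at the given values:
A. LHS = 7, RHS = 7 → holds here (LHS = RHS)
B. LHS = cos(7) ≈ 0.7539, RHS = cos(2) + cos(5) ≈ -0.1325 → fails here (LHS ≠ RHS)
C. LHS = √(7) ≈ 2.646, RHS = √(2) + √(5) ≈ 3.65 → fails here (LHS ≠ RHS)

Answer: B, C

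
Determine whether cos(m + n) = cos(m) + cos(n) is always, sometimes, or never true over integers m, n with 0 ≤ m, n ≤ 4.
Never true

The claim fails for every pair in the range. For instance at (m, n) = (4, 1): LHS = cos(5) ≈ 0.2837, RHS = cos(4) + cos(1) ≈ -0.1133.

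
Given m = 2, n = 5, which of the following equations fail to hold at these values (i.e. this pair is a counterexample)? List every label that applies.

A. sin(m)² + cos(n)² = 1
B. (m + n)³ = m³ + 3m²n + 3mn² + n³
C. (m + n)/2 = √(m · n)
A, C

Evaluating each claim at the given values:
A. LHS = cos(5)² + sin(2)² ≈ 0.9073, RHS = 1 → fails here (LHS ≠ RHS)
B. LHS = 343, RHS = 343 → holds here (LHS = RHS)
C. LHS = 7/2, RHS = √(10) ≈ 3.162 → fails here (LHS ≠ RHS)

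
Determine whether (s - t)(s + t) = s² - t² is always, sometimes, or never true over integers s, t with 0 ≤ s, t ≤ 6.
The identity holds for every pair in the range. For instance at (s, t) = (1, 5): both sides equal -24.

Answer: Always true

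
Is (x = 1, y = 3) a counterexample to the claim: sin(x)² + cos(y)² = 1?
Yes

Substituting x = 1, y = 3:
LHS = sin(1)² + cos(3)² ≈ 1.688
RHS = 1

Since LHS ≠ RHS, this pair disproves the claim.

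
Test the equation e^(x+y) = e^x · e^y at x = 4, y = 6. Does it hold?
Holds

Substituting x = 4, y = 6:

LHS = e^(4+6) = e^10 ≈ 22026.5
RHS = e^4 · e^6 = e^10 ≈ 22026.5

LHS = RHS, so the equation holds at this point.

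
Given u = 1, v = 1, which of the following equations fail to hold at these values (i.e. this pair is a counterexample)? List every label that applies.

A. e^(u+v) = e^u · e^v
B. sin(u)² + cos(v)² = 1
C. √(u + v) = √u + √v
Evaluating each claim at the given values:
A. LHS = e^2 ≈ 7.389, RHS = e^2 ≈ 7.389 → holds here (LHS = RHS)
B. LHS = cos(1)² + sin(1)² = 1, RHS = 1 → holds here (LHS = RHS)
C. LHS = √(2) ≈ 1.414, RHS = 2 → fails here (LHS ≠ RHS)

Answer: C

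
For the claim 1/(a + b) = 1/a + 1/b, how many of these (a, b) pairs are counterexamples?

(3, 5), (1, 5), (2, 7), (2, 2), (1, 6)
Testing each pair:
(3, 5): LHS = 1/8, RHS = 8/15 → counterexample
(1, 5): LHS = 1/6, RHS = 6/5 → counterexample
(2, 7): LHS = 1/9, RHS = 9/14 → counterexample
(2, 2): LHS = 1/4, RHS = 1 → counterexample
(1, 6): LHS = 1/7, RHS = 7/6 → counterexample

That makes 5 counterexamples.

Answer: 5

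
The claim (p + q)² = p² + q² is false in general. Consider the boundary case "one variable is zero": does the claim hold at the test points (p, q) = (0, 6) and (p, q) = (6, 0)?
At (0, 6): LHS = 36, RHS = 36 → equal
At (6, 0): LHS = 36, RHS = 36 → equal

So the claim does hold at both of these boundary points, even though it is not an identity.

Answer: Yes, holds at both test points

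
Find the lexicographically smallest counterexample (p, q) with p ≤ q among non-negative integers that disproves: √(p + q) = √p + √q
At (0, 1): both sides equal 1, so it holds there.
At (0, 6): both sides equal √(6) ≈ 2.449, so it holds there.

Substituting (1, 1) into the claim:
LHS = √(1 + 1) = √(2) ≈ 1.414
RHS = √1 + √1 = 2

Since LHS ≠ RHS, this pair disproves the claim, and no lexicographically smaller pair (p ≤ q, non-negative integers) does.

For instance (4, 4) is also a counterexample (LHS = 2·√(2) ≈ 2.828, RHS = 4), but it's lexicographically larger.

Answer: (p, q) = (1, 1)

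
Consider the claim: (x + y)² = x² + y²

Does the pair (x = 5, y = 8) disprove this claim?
Substituting x = 5, y = 8:
LHS = (5 + 8)² = 169
RHS = 5² + 8² = 89

Since LHS ≠ RHS, this pair disproves the claim.

Answer: Yes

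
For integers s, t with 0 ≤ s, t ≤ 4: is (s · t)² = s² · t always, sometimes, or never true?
Sometimes true

It holds at (s, t) = (0, 0) (both sides equal 0), but fails at (s, t) = (1, 2) (LHS = 4, RHS = 2).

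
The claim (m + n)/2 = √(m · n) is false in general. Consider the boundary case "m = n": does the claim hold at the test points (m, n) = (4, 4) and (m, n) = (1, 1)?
Yes, holds at both test points

At (4, 4): LHS = 4, RHS = 4 → equal
At (1, 1): LHS = 1, RHS = 1 → equal

So the claim does hold at both of these boundary points, even though it is not an identity.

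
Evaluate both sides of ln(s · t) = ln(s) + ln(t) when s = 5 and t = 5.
LHS = ln(5 · 5) = ln(25) ≈ 3.219
RHS = ln(5) + ln(5) = 2·ln(5) ≈ 3.219

LHS = RHS: the two sides agree.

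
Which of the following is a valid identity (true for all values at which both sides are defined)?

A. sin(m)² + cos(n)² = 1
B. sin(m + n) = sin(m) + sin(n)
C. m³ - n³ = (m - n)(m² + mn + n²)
C

A: fails at (1, 3) — LHS = sin(1)² + cos(3)² ≈ 1.688, RHS = 1.
B: fails at (3, 7) — LHS = sin(10) ≈ -0.544, RHS = sin(3) + sin(7) ≈ 0.7981.
C: holds — e.g. at (1, 2), both sides equal -7.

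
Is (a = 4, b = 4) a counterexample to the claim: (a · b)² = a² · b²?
No

Substituting a = 4, b = 4:
LHS = (4 · 4)² = 256
RHS = 4² · 4² = 256

The sides agree, so this pair does not disprove the claim.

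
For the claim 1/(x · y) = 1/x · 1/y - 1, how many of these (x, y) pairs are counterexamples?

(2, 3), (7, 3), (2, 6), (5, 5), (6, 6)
Testing each pair:
(2, 3): LHS = 1/6, RHS = -5/6 → counterexample
(7, 3): LHS = 1/21, RHS = -20/21 → counterexample
(2, 6): LHS = 1/12, RHS = -11/12 → counterexample
(5, 5): LHS = 1/25, RHS = -24/25 → counterexample
(6, 6): LHS = 1/36, RHS = -35/36 → counterexample

That makes 5 counterexamples.

Answer: 5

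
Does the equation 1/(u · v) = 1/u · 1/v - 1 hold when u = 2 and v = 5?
Fails

Substituting u = 2, v = 5:

LHS = 1/(2 · 5) = 1/10
RHS = 1/2 · 1/5 - 1 = -9/10

LHS ≠ RHS, so the equation does not hold at this point.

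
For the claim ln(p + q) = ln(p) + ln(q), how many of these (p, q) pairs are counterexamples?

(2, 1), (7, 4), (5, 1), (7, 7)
Testing each pair:
(2, 1): LHS = ln(3) ≈ 1.099, RHS = ln(2) ≈ 0.6931 → counterexample
(7, 4): LHS = ln(11) ≈ 2.398, RHS = ln(4) + ln(7) ≈ 3.332 → counterexample
(5, 1): LHS = ln(6) ≈ 1.792, RHS = ln(5) ≈ 1.609 → counterexample
(7, 7): LHS = ln(14) ≈ 2.639, RHS = 2·ln(7) ≈ 3.892 → counterexample

That makes 4 counterexamples.

Answer: 4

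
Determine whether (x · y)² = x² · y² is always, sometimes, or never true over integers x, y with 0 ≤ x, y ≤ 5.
The identity holds for every pair in the range. For instance at (x, y) = (2, 1): both sides equal 4.

Answer: Always true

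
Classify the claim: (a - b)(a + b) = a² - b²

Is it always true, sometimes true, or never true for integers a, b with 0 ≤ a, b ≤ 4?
Always true

The identity holds for every pair in the range. For instance at (a, b) = (1, 2): both sides equal -3.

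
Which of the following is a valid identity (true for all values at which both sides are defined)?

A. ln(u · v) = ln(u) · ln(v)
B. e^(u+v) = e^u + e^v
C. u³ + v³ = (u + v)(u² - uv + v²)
A: fails at (1, 4) — LHS = ln(4) ≈ 1.386, RHS = 0.
B: fails at (2, 2) — LHS = e^4 ≈ 54.6, RHS = 2·e^2 ≈ 14.78.
C: holds — e.g. at (1, 1), both sides equal 2.

Answer: C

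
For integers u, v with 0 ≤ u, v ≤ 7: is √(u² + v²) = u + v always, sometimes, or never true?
Sometimes true

It holds at (u, v) = (0, 4) (both sides equal 4), but fails at (u, v) = (3, 5) (LHS = √(34) ≈ 5.831, RHS = 8).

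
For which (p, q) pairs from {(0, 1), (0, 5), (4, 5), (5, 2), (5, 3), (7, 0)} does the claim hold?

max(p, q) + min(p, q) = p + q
All pairs

Testing each pair:
(0, 1): LHS = 1, RHS = 1 → holds
(0, 5): LHS = 5, RHS = 5 → holds
(4, 5): LHS = 9, RHS = 9 → holds
(5, 2): LHS = 7, RHS = 7 → holds
(5, 3): LHS = 8, RHS = 8 → holds
(7, 0): LHS = 7, RHS = 7 → holds

Every pair satisfies the claim.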